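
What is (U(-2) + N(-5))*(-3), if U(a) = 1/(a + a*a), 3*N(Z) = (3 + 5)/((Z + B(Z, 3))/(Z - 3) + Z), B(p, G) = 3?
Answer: 7/38 ≈ 0.18421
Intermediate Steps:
N(Z) = 8/(3*(Z + (3 + Z)/(-3 + Z))) (N(Z) = ((3 + 5)/((Z + 3)/(Z - 3) + Z))/3 = (8/((3 + Z)/(-3 + Z) + Z))/3 = (8/(Z + (3 + Z)/(-3 + Z)))/3 = 8/(3*(Z + (3 + Z)/(-3 + Z))))
U(a) = 1/(a + a**2)
(U(-2) + N(-5))*(-3) = (1/((-2)*(1 - 2)) + 8*(-3 - 5)/(3*(3 + (-5)**2 - 2*(-5))))*(-3) = (-1/2/(-1) + (8/3)*(-8)/(3 + 25 + 10))*(-3) = (-1/2*(-1) + (8/3)*(-8)/38)*(-3) = (1/2 + (8/3)*(1/38)*(-8))*(-3) = (1/2 - 32/57)*(-3) = -7/114*(-3) = 7/38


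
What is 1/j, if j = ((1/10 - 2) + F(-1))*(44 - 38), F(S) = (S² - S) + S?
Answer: -5/27 ≈ -0.18519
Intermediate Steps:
F(S) = S²
j = -27/5 (j = ((1/10 - 2) + (-1)²)*(44 - 38) = ((⅒ - 2) + 1)*6 = (-19/10 + 1)*6 = -9/10*6 = -27/5 ≈ -5.4000)
1/j = 1/(-27/5) = -5/27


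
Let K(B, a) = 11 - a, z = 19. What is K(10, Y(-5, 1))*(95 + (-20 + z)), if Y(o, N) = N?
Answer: 940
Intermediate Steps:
K(10, Y(-5, 1))*(95 + (-20 + z)) = (11 - 1*1)*(95 + (-20 + 19)) = (11 - 1)*(95 - 1) = 10*94 = 940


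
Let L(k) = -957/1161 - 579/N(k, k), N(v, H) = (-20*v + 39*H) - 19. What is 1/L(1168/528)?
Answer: -294120/7636849 ≈ -0.038513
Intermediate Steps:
N(v, H) = -19 - 20*v + 39*H
L(k) = -319/387 - 579/(-19 + 19*k) (L(k) = -957/1161 - 579/(-19 - 20*k + 39*k) = -957*1/1161 - 579/(-19 + 19*k) = -319/387 - 579/(-19 + 19*k))
1/L(1168/528) = 1/((-218012 - 7079248/528)/(7353*(-1 + 1168/528))) = 1/((-218012 - 7079248/528)/(7353*(-1 + 1168*(1/528)))) = 1/((-218012 - 6061*73/33)/(7353*(-1 + 73/33))) = 1/((-218012 - 40223/3)/(7353*(40/33))) = 1/((1/7353)*(33/40)*(-694259/3)) = 1/(-7636849/294120) = -294120/7636849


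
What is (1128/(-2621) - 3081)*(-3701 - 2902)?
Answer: 53328660687/2621 ≈ 2.0347e+7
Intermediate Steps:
(1128/(-2621) - 3081)*(-3701 - 2902) = (1128*(-1/2621) - 3081)*(-6603) = (-1128/2621 - 3081)*(-6603) = -8076429/2621*(-6603) = 53328660687/2621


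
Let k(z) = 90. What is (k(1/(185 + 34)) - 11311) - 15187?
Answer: -26408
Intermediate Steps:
(k(1/(185 + 34)) - 11311) - 15187 = (90 - 11311) - 15187 = -11221 - 15187 = -26408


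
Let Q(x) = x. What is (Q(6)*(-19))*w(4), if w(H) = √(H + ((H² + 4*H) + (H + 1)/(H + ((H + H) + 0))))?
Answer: -19*√1311 ≈ -687.95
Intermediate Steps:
w(H) = √(H² + 5*H + (1 + H)/(3*H)) (w(H) = √(H + ((H² + 4*H) + (1 + H)/(H + (2*H + 0)))) = √(H + ((H² + 4*H) + (1 + H)/(H + 2*H))) = √(H + ((H² + 4*H) + (1 + H)/((3*H)))) = √(H + ((H² + 4*H) + (1 + H)*(1/(3*H)))) = √(H + ((H² + 4*H) + (1 + H)/(3*H))) = √(H + (H² + 4*H + (1 + H)/(3*H))) = √(H² + 5*H + (1 + H)/(3*H)))
(Q(6)*(-19))*w(4) = (6*(-19))*(√(3 + 3/4 + 9*4² + 45*4)/3) = -38*√(3 + 3*(¼) + 9*16 + 180) = -38*√(3 + ¾ + 144 + 180) = -38*√(1311/4) = -38*√1311/2 = -19*√1311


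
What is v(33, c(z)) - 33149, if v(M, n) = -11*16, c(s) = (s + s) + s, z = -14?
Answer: -33325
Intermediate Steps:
c(s) = 3*s (c(s) = 2*s + s = 3*s)
v(M, n) = -176
v(33, c(z)) - 33149 = -176 - 33149 = -33325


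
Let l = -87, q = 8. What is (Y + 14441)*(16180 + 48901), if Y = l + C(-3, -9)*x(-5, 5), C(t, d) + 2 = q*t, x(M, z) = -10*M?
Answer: 849567374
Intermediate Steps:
C(t, d) = -2 + 8*t
Y = -1387 (Y = -87 + (-2 + 8*(-3))*(-10*(-5)) = -87 + (-2 - 24)*50 = -87 - 26*50 = -87 - 1300 = -1387)
(Y + 14441)*(16180 + 48901) = (-1387 + 14441)*(16180 + 48901) = 13054*65081 = 849567374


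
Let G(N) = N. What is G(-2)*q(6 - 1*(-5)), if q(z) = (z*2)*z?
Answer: -484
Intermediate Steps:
q(z) = 2*z**2 (q(z) = (2*z)*z = 2*z**2)
G(-2)*q(6 - 1*(-5)) = -4*(6 - 1*(-5))**2 = -4*(6 + 5)**2 = -4*11**2 = -4*121 = -2*242 = -484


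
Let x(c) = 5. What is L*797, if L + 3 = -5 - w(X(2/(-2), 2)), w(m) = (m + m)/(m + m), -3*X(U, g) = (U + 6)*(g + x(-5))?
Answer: -7173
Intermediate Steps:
X(U, g) = -(5 + g)*(6 + U)/3 (X(U, g) = -(U + 6)*(g + 5)/3 = -(6 + U)*(5 + g)/3 = -(5 + g)*(6 + U)/3)
w(m) = 1 (w(m) = (2*m)/((2*m)) = (2*m)*(1/(2*m)) = 1)
L = -9 (L = -3 + (-5 - 1*1) = -3 + (-5 - 1) = -3 - 6 = -9)
L*797 = -9*797 = -7173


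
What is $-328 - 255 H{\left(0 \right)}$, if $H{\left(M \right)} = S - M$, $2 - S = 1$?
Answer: $-583$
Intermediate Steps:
$S = 1$ ($S = 2 - 1 = 1$)
$H{\left(M \right)} = 1 - M$
$-328 - 255 H{\left(0 \right)} = -328 - 255 \left(1 - 0\right) = -328 - 255 \left(1 + 0\right) = -328 - 255 = -583$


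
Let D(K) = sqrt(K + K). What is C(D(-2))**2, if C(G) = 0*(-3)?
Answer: 0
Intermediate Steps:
D(K) = sqrt(2)*sqrt(K) (D(K) = sqrt(2*K) = sqrt(2)*sqrt(K))
C(G) = 0
C(D(-2))**2 = 0**2 = 0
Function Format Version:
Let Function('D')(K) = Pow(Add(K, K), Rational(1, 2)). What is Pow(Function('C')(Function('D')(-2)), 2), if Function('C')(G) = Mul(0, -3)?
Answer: 0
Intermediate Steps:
Function('D')(K) = Mul(Pow(2, Rational(1, 2)), Pow(K, Rational(1, 2))) (Function('D')(K) = Pow(Mul(2, K), Rational(1, 2)) = Mul(Pow(2, Rational(1, 2)), Pow(K, Rational(1, 2))))
Function('C')(G) = 0
Pow(Function('C')(Function('D')(-2)), 2) = Pow(0, 2) = 0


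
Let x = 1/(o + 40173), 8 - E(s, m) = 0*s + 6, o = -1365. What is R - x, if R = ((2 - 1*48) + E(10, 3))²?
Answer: 75132287/38808 ≈ 1936.0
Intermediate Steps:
E(s, m) = 2 (E(s, m) = 8 - (0*s + 6) = 8 - (0 + 6) = 8 - 1*6 = 8 - 6 = 2)
x = 1/38808 (x = 1/(-1365 + 40173) = 1/38808 ≈ 2.5768e-5)
R = 1936 (R = ((2 - 1*48) + 2)² = ((2 - 48) + 2)² = (-46 + 2)² = (-44)² = 1936)
R - x = 1936 - 1*1/38808 = 1936 - 1/38808 = 75132287/38808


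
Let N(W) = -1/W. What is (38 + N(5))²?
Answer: 35721/25 ≈ 1428.8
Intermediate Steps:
(38 + N(5))² = (38 - 1/5)² = (38 - 1*⅕)² = (38 - ⅕)² = (189/5)² = 35721/25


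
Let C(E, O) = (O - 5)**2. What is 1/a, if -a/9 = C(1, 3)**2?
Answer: -1/144 ≈ -0.0069444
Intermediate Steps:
C(E, O) = (-5 + O)**2
a = -144 (a = -9*(-5 + 3)**4 = -9*((-2)**2)**2 = -9*4**2 = -9*16 = -144)
1/a = 1/(-144) = -1/144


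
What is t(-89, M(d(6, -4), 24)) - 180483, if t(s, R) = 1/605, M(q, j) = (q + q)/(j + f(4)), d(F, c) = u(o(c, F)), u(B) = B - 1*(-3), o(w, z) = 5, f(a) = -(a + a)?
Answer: -109192214/605 ≈ -1.8048e+5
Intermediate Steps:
f(a) = -2*a
u(B) = 3 + B (u(B) = B + 3 = 3 + B)
d(F, c) = 8 (d(F, c) = 3 + 5 = 8)
M(q, j) = 2*q/(-8 + j) (M(q, j) = (q + q)/(j - 2*4) = (2*q)/(j - 8) = (2*q)/(-8 + j) = 2*q/(-8 + j))
t(s, R) = 1/605
t(-89, M(d(6, -4), 24)) - 180483 = 1/605 - 180483 = -109192214/605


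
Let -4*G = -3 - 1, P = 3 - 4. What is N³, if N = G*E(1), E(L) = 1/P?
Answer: -1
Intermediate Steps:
P = -1
G = 1 (G = -(-3 - 1)/4 = -¼*(-4) = 1)
E(L) = -1 (E(L) = 1/(-1) = -1)
N = -1 (N = 1*(-1) = -1)
N³ = (-1)³ = -1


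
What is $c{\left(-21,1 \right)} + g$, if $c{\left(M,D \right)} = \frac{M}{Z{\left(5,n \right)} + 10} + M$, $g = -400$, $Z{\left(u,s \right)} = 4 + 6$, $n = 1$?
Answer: $- \frac{8441}{20} \approx -422.05$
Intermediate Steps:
$Z{\left(u,s \right)} = 10$
$c{\left(M,D \right)} = \frac{21 M}{20}$ ($c{\left(M,D \right)} = \frac{M}{10 + 10} + M = \frac{M}{20} + M = \frac{21 M}{20}$)
$c{\left(-21,1 \right)} + g = \frac{21}{20} \left(-21\right) - 400 = - \frac{441}{20} - 400 = - \frac{8441}{20}$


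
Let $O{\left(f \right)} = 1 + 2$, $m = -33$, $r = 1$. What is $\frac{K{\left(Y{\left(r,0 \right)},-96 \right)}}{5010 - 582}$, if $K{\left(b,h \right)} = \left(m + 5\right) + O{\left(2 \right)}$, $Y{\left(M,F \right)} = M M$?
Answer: $- \frac{25}{4428} \approx -0.0056459$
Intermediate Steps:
$Y{\left(M,F \right)} = M^{2}$
$O{\left(f \right)} = 3$
$K{\left(b,h \right)} = -25$ ($K{\left(b,h \right)} = \left(-33 + 5\right) + 3 = -28 + 3 = -25$)
$\frac{K{\left(Y{\left(r,0 \right)},-96 \right)}}{5010 - 582} = - \frac{25}{5010 - 582} = - \frac{25}{4428}$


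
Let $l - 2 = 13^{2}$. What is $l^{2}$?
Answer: $29241$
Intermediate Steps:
$l = 171$ ($l = 2 + 13^{2} = 2 + 169 = 171$)
$l^{2} = 171^{2} = 29241$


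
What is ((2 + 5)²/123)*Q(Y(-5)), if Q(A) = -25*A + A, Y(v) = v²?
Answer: -9800/41 ≈ -239.02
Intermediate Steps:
Q(A) = -24*A
((2 + 5)²/123)*Q(Y(-5)) = ((2 + 5)²/123)*(-24*(-5)²) = (7²*(1/123))*(-24*25) = (49*(1/123))*(-600) = (49/123)*(-600) = -9800/41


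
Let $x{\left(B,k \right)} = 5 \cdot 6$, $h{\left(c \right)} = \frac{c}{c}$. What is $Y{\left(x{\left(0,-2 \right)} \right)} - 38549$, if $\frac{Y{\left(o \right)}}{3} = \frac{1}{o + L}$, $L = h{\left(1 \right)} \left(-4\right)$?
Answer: $- \frac{1002271}{26} \approx -38549.0$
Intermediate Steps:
$h{\left(c \right)} = 1$
$x{\left(B,k \right)} = 30$
$L = -4$ ($L = 1 \left(-4\right) = -4$)
$Y{\left(o \right)} = \frac{3}{-4 + o}$ ($Y{\left(o \right)} = \frac{3}{o - 4} = \frac{3}{-4 + o}$)
$Y{\left(x{\left(0,-2 \right)} \right)} - 38549 = \frac{3}{-4 + 30} - 38549 = \frac{3}{26} - 38549 = - \frac{1002271}{26}$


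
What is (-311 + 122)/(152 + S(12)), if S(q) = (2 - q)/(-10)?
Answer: -21/17 ≈ -1.2353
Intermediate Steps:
S(q) = -1/5 + q/10 (S(q) = (2 - q)*(-1/10) = -1/5 + q/10)
(-311 + 122)/(152 + S(12)) = (-311 + 122)/(152 + (-1/5 + (1/10)*12)) = -189/(152 + (-1/5 + 6/5)) = -189/(152 + 1) = -189/153 = -189*1/153 = -21/17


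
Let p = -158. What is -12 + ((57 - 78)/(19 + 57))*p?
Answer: 1203/38 ≈ 31.658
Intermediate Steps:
-12 + ((57 - 78)/(19 + 57))*p = -12 + ((57 - 78)/(19 + 57))*(-158) = -12 - 21/76*(-158) = -12 + 1659/38 = 1203/38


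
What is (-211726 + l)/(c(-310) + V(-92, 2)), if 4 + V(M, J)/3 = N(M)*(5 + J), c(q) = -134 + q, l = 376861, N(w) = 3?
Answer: -55045/131 ≈ -420.19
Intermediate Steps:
V(M, J) = 33 + 9*J (V(M, J) = -12 + 3*(3*(5 + J)) = -12 + 3*(15 + 3*J) = -12 + (45 + 9*J) = 33 + 9*J)
(-211726 + l)/(c(-310) + V(-92, 2)) = (-211726 + 376861)/((-134 - 310) + (33 + 9*2)) = 165135/(-444 + (33 + 18)) = 165135/(-444 + 51) = 165135/(-393) = 165135*(-1/393) = -55045/131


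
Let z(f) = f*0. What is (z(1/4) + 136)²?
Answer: 18496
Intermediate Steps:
z(f) = 0
(z(1/4) + 136)² = (0 + 136)² = 136² = 18496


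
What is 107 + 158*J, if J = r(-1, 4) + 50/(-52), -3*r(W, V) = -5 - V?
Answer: 5578/13 ≈ 429.08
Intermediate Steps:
r(W, V) = 5/3 + V/3 (r(W, V) = -(-5 - V)/3 = 5/3 + V/3)
J = 53/26 (J = (5/3 + (⅓)*4) + 50/(-52) = (5/3 + 4/3) + 50*(-1/52) = 3 - 25/26 = 53/26 ≈ 2.0385)
107 + 158*J = 107 + 158*(53/26) = 107 + 4187/13 = 5578/13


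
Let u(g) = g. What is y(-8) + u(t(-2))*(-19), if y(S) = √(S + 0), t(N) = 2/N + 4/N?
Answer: 57 + 2*I*√2 ≈ 57.0 + 2.8284*I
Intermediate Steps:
t(N) = 6/N
y(S) = √S
y(-8) + u(t(-2))*(-19) = √(-8) + (6/(-2))*(-19) = 2*I*√2 + (6*(-½))*(-19) = 2*I*√2 - 3*(-19) = 2*I*√2 + 57 = 57 + 2*I*√2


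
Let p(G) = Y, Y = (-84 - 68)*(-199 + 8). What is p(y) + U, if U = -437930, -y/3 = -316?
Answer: -408898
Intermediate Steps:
y = 948 (y = -3*(-316) = 948)
Y = 29032 (Y = -152*(-191) = 29032)
p(G) = 29032
p(y) + U = 29032 - 437930 = -408898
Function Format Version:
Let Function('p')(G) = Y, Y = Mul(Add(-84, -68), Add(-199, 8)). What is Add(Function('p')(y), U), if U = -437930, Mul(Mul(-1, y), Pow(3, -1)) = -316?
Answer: -408898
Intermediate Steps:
y = 948 (y = Mul(-3, -316) = 948)
Y = 29032 (Y = Mul(-152, -191) = 29032)
Function('p')(G) = 29032
Add(Function('p')(y), U) = Add(29032, -437930) = -408898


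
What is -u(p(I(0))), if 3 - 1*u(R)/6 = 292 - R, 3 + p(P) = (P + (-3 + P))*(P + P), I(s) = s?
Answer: 1752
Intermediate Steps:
p(P) = -3 + 2*P*(-3 + 2*P) (p(P) = -3 + (P + (-3 + P))*(P + P) = -3 + (-3 + 2*P)*(2*P) = -3 + 2*P*(-3 + 2*P))
u(R) = -1734 + 6*R (u(R) = 18 - 6*(292 - R) = 18 + (-1752 + 6*R) = -1734 + 6*R)
-u(p(I(0))) = -(-1734 + 6*(-3 - 6*0 + 4*0**2)) = -(-1734 + 6*(-3 + 0 + 4*0)) = -(-1734 + 6*(-3 + 0 + 0)) = -(-1734 + 6*(-3)) = -(-1734 - 18) = -1*(-1752) = 1752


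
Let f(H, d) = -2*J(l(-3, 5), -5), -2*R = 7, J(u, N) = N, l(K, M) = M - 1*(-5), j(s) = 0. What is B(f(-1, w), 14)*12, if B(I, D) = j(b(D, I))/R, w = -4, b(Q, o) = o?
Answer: 0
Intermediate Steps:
l(K, M) = 5 + M (l(K, M) = M + 5 = 5 + M)
R = -7/2 (R = -½*7 = -7/2 ≈ -3.5000)
f(H, d) = 10 (f(H, d) = -2*(-5) = 10)
B(I, D) = 0 (B(I, D) = 0/(-7/2) = 0*(-2/7) = 0)
B(f(-1, w), 14)*12 = 0*12 = 0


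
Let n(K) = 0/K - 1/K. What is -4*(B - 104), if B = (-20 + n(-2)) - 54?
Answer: 710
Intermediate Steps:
n(K) = -1/K (n(K) = 0 - 1/K = -1/K)
B = -147/2 (B = (-20 - 1/(-2)) - 54 = (-20 - 1*(-½)) - 54 = (-20 + ½) - 54 = -39/2 - 54 = -147/2 ≈ -73.500)
-4*(B - 104) = -4*(-147/2 - 104) = -4*(-355/2) = 710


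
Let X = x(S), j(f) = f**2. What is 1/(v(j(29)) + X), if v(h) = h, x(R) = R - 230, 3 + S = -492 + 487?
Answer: 1/603 ≈ 0.0016584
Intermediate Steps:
S = -8 (S = -3 + (-492 + 487) = -3 - 5 = -8)
x(R) = -230 + R
X = -238 (X = -230 - 8 = -238)
1/(v(j(29)) + X) = 1/(29**2 - 238) = 1/(841 - 238) = 1/603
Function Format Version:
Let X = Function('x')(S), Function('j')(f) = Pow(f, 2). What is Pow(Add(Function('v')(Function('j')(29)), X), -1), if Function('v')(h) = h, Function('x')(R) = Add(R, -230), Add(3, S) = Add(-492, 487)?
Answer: Rational(1, 603) ≈ 0.0016584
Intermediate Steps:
S = -8 (S = Add(-3, Add(-492, 487)) = Add(-3, -5) = -8)
Function('x')(R) = Add(-230, R)
X = -238 (X = Add(-230, -8) = -238)
Pow(Add(Function('v')(Function('j')(29)), X), -1) = Pow(Add(Pow(29, 2), -238), -1) = Pow(Add(841, -238), -1) = Pow(603, -1) = Rational(1, 603)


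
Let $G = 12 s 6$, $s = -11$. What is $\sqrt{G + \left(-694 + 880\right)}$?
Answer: $i \sqrt{606} \approx 24.617 i$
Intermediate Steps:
$G = -792$ ($G = 12 \left(-11\right) 6 = \left(-132\right) 6 = -792$)
$\sqrt{G + \left(-694 + 880\right)} = \sqrt{-792 + \left(-694 + 880\right)} = \sqrt{-792 + 186} = \sqrt{-606} = i \sqrt{606}$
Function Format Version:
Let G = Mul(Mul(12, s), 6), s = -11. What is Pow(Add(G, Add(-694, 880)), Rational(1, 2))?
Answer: Mul(I, Pow(606, Rational(1, 2))) ≈ Mul(24.617, I)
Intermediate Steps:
G = -792 (G = Mul(Mul(12, -11), 6) = Mul(-132, 6) = -792)
Pow(Add(G, Add(-694, 880)), Rational(1, 2)) = Pow(Add(-792, Add(-694, 880)), Rational(1, 2)) = Pow(Add(-792, 186), Rational(1, 2)) = Pow(-606, Rational(1, 2)) = Mul(I, Pow(606, Rational(1, 2)))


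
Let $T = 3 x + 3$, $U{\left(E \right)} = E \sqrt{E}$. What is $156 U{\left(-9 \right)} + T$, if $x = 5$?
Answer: $18 - 4212 i \approx 18.0 - 4212.0 i$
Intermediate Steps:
$U{\left(E \right)} = E^{\frac{3}{2}}$
$T = 18$ ($T = 3 \cdot 5 + 3 = 15 + 3 = 18$)
$156 U{\left(-9 \right)} + T = 156 \left(-9\right)^{\frac{3}{2}} + 18 = 156 \left(- 27 i\right) + 18 = - 4212 i + 18 = 18 - 4212 i$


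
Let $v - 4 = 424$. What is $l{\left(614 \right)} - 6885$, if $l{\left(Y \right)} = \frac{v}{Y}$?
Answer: $- \frac{2113481}{307} \approx -6884.3$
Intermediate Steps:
$v = 428$ ($v = 4 + 424 = 428$)
$l{\left(Y \right)} = \frac{428}{Y}$
$l{\left(614 \right)} - 6885 = \frac{428}{614} - 6885 = 428 \cdot \frac{1}{614} - 6885 = \frac{214}{307} - 6885 = - \frac{2113481}{307}$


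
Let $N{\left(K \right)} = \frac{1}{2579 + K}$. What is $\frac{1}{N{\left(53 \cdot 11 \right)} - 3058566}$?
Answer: $- \frac{3162}{9671185691} \approx -3.2695 \cdot 10^{-7}$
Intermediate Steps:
$\frac{1}{N{\left(53 \cdot 11 \right)} - 3058566} = \frac{1}{\frac{1}{2579 + 53 \cdot 11} - 3058566} = \frac{1}{\frac{1}{2579 + 583} - 3058566} = \frac{1}{\frac{1}{3162} - 3058566} = \frac{1}{- \frac{9671185691}{3162}} = - \frac{3162}{9671185691}$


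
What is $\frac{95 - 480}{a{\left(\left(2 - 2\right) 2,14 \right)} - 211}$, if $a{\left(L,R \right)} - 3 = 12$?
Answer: $\frac{55}{28} \approx 1.9643$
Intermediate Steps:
$a{\left(L,R \right)} = 15$ ($a{\left(L,R \right)} = 3 + 12 = 15$)
$\frac{95 - 480}{a{\left(\left(2 - 2\right) 2,14 \right)} - 211} = \frac{95 - 480}{15 - 211} = - \frac{385}{-196} = \left(-385\right) \left(- \frac{1}{196}\right) = \frac{55}{28}$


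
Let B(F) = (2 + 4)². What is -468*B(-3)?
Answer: -16848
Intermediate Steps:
B(F) = 36 (B(F) = 6² = 36)
-468*B(-3) = -468*36 = -16848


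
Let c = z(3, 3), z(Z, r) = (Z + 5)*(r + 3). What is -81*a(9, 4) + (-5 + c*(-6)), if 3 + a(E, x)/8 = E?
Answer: -4181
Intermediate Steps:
z(Z, r) = (3 + r)*(5 + Z) (z(Z, r) = (5 + Z)*(3 + r) = (3 + r)*(5 + Z))
c = 48 (c = 15 + 3*3 + 5*3 + 3*3 = 15 + 9 + 15 + 9 = 48)
a(E, x) = -24 + 8*E
-81*a(9, 4) + (-5 + c*(-6)) = -81*(-24 + 8*9) + (-5 + 48*(-6)) = -81*(-24 + 72) + (-5 - 288) = -81*48 - 293 = -3888 - 293 = -4181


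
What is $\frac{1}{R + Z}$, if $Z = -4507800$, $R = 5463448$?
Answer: $\frac{1}{955648} \approx 1.0464 \cdot 10^{-6}$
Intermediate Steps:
$\frac{1}{R + Z} = \frac{1}{5463448 - 4507800} = \frac{1}{955648}$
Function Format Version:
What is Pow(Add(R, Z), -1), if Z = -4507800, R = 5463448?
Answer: Rational(1, 955648) ≈ 1.0464e-6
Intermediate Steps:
Pow(Add(R, Z), -1) = Pow(Add(5463448, -4507800), -1) = Pow(955648, -1) = Rational(1, 955648)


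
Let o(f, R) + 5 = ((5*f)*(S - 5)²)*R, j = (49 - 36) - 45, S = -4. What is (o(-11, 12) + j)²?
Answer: 2861929009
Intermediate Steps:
j = -32 (j = 13 - 45 = -32)
o(f, R) = -5 + 405*R*f (o(f, R) = -5 + ((5*f)*(-4 - 5)²)*R = -5 + ((5*f)*(-9)²)*R = -5 + ((5*f)*81)*R = -5 + (405*f)*R = -5 + 405*R*f)
(o(-11, 12) + j)² = ((-5 + 405*12*(-11)) - 32)² = ((-5 - 53460) - 32)² = (-53465 - 32)² = (-53497)² = 2861929009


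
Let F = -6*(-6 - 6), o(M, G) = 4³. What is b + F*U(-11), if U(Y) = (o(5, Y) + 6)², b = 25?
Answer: 352825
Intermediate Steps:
o(M, G) = 64
U(Y) = 4900 (U(Y) = (64 + 6)² = 70² = 4900)
F = 72 (F = -6*(-12) = 72)
b + F*U(-11) = 25 + 72*4900 = 25 + 352800 = 352825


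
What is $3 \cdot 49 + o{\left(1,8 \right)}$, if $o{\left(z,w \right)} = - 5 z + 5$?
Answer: $147$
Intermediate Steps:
$o{\left(z,w \right)} = 5 - 5 z$
$3 \cdot 49 + o{\left(1,8 \right)} = 3 \cdot 49 + \left(5 - 5\right) = 147 + \left(5 - 5\right) = 147 + 0 = 147$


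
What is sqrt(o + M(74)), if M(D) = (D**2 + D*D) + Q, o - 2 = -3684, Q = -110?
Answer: 2*sqrt(1790) ≈ 84.617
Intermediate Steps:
o = -3682 (o = 2 - 3684 = -3682)
M(D) = -110 + 2*D**2 (M(D) = (D**2 + D*D) - 110 = (D**2 + D**2) - 110 = 2*D**2 - 110 = -110 + 2*D**2)
sqrt(o + M(74)) = sqrt(-3682 + (-110 + 2*74**2)) = sqrt(-3682 + (-110 + 2*5476)) = sqrt(-3682 + (-110 + 10952)) = sqrt(-3682 + 10842) = sqrt(7160) = 2*sqrt(1790)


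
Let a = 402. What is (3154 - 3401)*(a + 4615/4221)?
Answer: -420259879/4221 ≈ -99564.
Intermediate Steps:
(3154 - 3401)*(a + 4615/4221) = (3154 - 3401)*(402 + 4615/4221) = -247*(402 + 4615*(1/4221)) = -247*(402 + 4615/4221) = -247*1701457/4221 = -420259879/4221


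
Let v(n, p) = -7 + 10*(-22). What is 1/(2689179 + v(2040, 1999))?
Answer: 1/2688952 ≈ 3.7189e-7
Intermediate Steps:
v(n, p) = -227 (v(n, p) = -7 - 220 = -227)
1/(2689179 + v(2040, 1999)) = 1/(2689179 - 227) = 1/2688952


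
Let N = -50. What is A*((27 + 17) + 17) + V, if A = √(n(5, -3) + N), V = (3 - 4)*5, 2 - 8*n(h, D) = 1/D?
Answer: -5 + 61*I*√7158/12 ≈ -5.0 + 430.08*I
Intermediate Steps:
n(h, D) = ¼ - 1/(8*D)
V = -5 (V = -1*5 = -5)
A = I*√7158/12 (A = √((⅛)*(-1 + 2*(-3))/(-3) - 50) = √((⅛)*(-⅓)*(-1 - 6) - 50) = √((⅛)*(-⅓)*(-7) - 50) = √(7/24 - 50) = √(-1193/24) = I*√7158/12 ≈ 7.0504*I)
A*((27 + 17) + 17) + V = (I*√7158/12)*((27 + 17) + 17) - 5 = (I*√7158/12)*(44 + 17) - 5 = (I*√7158/12)*61 - 5 = 61*I*√7158/12 - 5 = -5 + 61*I*√7158/12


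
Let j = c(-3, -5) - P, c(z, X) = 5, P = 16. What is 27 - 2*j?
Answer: 49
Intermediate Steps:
j = -11 (j = 5 - 1*16 = 5 - 16 = -11)
27 - 2*j = 27 - 2*(-11) = 27 + 22 = 49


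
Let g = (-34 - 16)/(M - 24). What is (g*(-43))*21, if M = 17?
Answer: -6450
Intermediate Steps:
g = 50/7 (g = (-34 - 16)/(17 - 24) = -50/(-7) = -50*(-⅐) = 50/7 ≈ 7.1429)
(g*(-43))*21 = ((50/7)*(-43))*21 = -2150/7*21 = -6450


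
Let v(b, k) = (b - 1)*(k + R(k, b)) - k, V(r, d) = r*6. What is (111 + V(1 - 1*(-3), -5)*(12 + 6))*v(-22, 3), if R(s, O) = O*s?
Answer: 785178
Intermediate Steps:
V(r, d) = 6*r
v(b, k) = -k + (-1 + b)*(k + b*k) (v(b, k) = (b - 1)*(k + b*k) - k = (-1 + b)*(k + b*k) - k = -k + (-1 + b)*(k + b*k))
(111 + V(1 - 1*(-3), -5)*(12 + 6))*v(-22, 3) = (111 + (6*(1 - 1*(-3)))*(12 + 6))*(3*(-2 + (-22)**2)) = (111 + (6*(1 + 3))*18)*(3*(-2 + 484)) = (111 + (6*4)*18)*(3*482) = (111 + 24*18)*1446 = (111 + 432)*1446 = 543*1446 = 785178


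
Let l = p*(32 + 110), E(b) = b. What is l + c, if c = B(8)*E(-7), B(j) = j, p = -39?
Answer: -5594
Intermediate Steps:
l = -5538 (l = -39*(32 + 110) = -39*142 = -5538)
c = -56 (c = 8*(-7) = -56)
l + c = -5538 - 56 = -5594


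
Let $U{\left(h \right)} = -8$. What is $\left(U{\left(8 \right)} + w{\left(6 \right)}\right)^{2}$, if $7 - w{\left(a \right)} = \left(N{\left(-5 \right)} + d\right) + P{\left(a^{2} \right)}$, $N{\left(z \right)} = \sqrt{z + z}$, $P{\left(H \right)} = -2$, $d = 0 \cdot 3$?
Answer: $\left(1 - i \sqrt{10}\right)^{2} \approx -9.0 - 6.3246 i$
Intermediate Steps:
$d = 0$
$N{\left(z \right)} = \sqrt{2} \sqrt{z}$ ($N{\left(z \right)} = \sqrt{2 z} = \sqrt{2} \sqrt{z}$)
$w{\left(a \right)} = 9 - i \sqrt{10}$ ($w{\left(a \right)} = 7 - \left(\left(\sqrt{2} \sqrt{-5} + 0\right) - 2\right) = 7 - \left(\left(\sqrt{2} i \sqrt{5} + 0\right) - 2\right) = 7 - \left(\left(i \sqrt{10} + 0\right) - 2\right) = 7 - \left(i \sqrt{10} - 2\right) = 7 - \left(-2 + i \sqrt{10}\right) = 7 + \left(2 - i \sqrt{10}\right) = 9 - i \sqrt{10}$)
$\left(U{\left(8 \right)} + w{\left(6 \right)}\right)^{2} = \left(-8 + \left(9 - i \sqrt{10}\right)\right)^{2} = \left(1 - i \sqrt{10}\right)^{2}$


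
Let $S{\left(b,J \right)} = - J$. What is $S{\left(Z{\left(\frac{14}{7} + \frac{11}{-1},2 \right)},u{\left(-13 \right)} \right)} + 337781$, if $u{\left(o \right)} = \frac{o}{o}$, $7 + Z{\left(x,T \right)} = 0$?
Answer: $337780$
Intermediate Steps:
$Z{\left(x,T \right)} = -7$ ($Z{\left(x,T \right)} = -7 + 0 = -7$)
$u{\left(o \right)} = 1$
$S{\left(Z{\left(\frac{14}{7} + \frac{11}{-1},2 \right)},u{\left(-13 \right)} \right)} + 337781 = \left(-1\right) 1 + 337781 = -1 + 337781 = 337780$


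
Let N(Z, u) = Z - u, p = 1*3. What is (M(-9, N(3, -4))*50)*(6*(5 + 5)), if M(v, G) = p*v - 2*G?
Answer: -123000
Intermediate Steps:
p = 3
M(v, G) = -2*G + 3*v (M(v, G) = 3*v - 2*G = -2*G + 3*v)
(M(-9, N(3, -4))*50)*(6*(5 + 5)) = ((-2*(3 - 1*(-4)) + 3*(-9))*50)*(6*(5 + 5)) = ((-2*(3 + 4) - 27)*50)*(6*10) = ((-2*7 - 27)*50)*60 = ((-14 - 27)*50)*60 = -41*50*60 = -2050*60 = -123000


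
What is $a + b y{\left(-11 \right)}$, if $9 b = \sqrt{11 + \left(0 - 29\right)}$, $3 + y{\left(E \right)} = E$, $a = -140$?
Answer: $-140 - \frac{14 i \sqrt{2}}{3} \approx -140.0 - 6.5997 i$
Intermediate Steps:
$y{\left(E \right)} = -3 + E$
$b = \frac{i \sqrt{2}}{3}$ ($b = \frac{\sqrt{11 + \left(0 - 29\right)}}{9} = \frac{\sqrt{11 - 29}}{9} = \frac{\sqrt{-18}}{9} = \frac{3 i \sqrt{2}}{9} = \frac{i \sqrt{2}}{3} \approx 0.4714 i$)
$a + b y{\left(-11 \right)} = -140 + \frac{i \sqrt{2}}{3} \left(-3 - 11\right) = -140 + \frac{i \sqrt{2}}{3} \left(-14\right) = -140 - \frac{14 i \sqrt{2}}{3}$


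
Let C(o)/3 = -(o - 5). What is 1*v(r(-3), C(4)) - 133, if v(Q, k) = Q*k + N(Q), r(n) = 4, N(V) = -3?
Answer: -124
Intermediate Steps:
C(o) = 15 - 3*o (C(o) = 3*(-(o - 5)) = 3*(-(-5 + o)) = 3*(5 - o) = 15 - 3*o)
v(Q, k) = -3 + Q*k (v(Q, k) = Q*k - 3 = -3 + Q*k)
1*v(r(-3), C(4)) - 133 = 1*(-3 + 4*(15 - 3*4)) - 133 = 1*(-3 + 4*(15 - 12)) - 133 = 1*(-3 + 4*3) - 133 = 1*(-3 + 12) - 133 = 1*9 - 133 = 9 - 133 = -124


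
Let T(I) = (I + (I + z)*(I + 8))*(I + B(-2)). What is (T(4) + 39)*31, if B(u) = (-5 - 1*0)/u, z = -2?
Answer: 6851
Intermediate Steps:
B(u) = -5/u (B(u) = (-5 + 0)/u = -5/u)
T(I) = (5/2 + I)*(I + (-2 + I)*(8 + I)) (T(I) = (I + (I - 2)*(I + 8))*(I - 5/(-2)) = (I + (-2 + I)*(8 + I))*(I - 5*(-½)) = (I + (-2 + I)*(8 + I))*(I + 5/2) = (I + (-2 + I)*(8 + I))*(5/2 + I) = (5/2 + I)*(I + (-2 + I)*(8 + I)))
(T(4) + 39)*31 = ((-40 + 4³ + (3/2)*4 + (19/2)*4²) + 39)*31 = ((-40 + 64 + 6 + (19/2)*16) + 39)*31 = ((-40 + 64 + 6 + 152) + 39)*31 = (182 + 39)*31 = 221*31 = 6851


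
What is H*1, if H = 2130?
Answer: 2130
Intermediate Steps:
H*1 = 2130*1 = 2130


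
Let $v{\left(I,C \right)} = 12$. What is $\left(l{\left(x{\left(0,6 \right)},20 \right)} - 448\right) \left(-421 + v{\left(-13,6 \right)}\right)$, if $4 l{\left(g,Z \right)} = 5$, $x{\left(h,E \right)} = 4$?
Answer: $\frac{730883}{4} \approx 1.8272 \cdot 10^{5}$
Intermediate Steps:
$l{\left(g,Z \right)} = \frac{5}{4}$ ($l{\left(g,Z \right)} = \frac{1}{4} \cdot 5 = \frac{5}{4}$)
$\left(l{\left(x{\left(0,6 \right)},20 \right)} - 448\right) \left(-421 + v{\left(-13,6 \right)}\right) = \left(\frac{5}{4} - 448\right) \left(-421 + 12\right) = \left(- \frac{1787}{4}\right) \left(-409\right) = \frac{730883}{4}$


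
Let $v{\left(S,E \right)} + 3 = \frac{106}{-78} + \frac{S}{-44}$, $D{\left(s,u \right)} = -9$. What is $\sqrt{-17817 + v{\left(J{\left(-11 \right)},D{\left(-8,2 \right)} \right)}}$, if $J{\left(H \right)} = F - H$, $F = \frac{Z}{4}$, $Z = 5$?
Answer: $\frac{i \sqrt{52478591451}}{1716} \approx 133.5 i$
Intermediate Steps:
$F = \frac{5}{4} \approx 1.25$
$J{\left(H \right)} = \frac{5}{4} - H$
$v{\left(S,E \right)} = - \frac{170}{39} - \frac{S}{44}$ ($v{\left(S,E \right)} = -3 + \left(\frac{106}{-78} + \frac{S}{-44}\right) = -3 + \left(106 \left(- \frac{1}{78}\right) + S \left(- \frac{1}{44}\right)\right) = -3 - \left(\frac{53}{39} + \frac{S}{44}\right) = - \frac{170}{39} - \frac{S}{44}$)
$\sqrt{-17817 + v{\left(J{\left(-11 \right)},D{\left(-8,2 \right)} \right)}} = \sqrt{-17817 - \left(\frac{170}{39} + \frac{\frac{5}{4} - -11}{44}\right)} = \sqrt{-17817 - \left(\frac{170}{39} + \frac{\frac{5}{4} + 11}{44}\right)} = \sqrt{-17817 - \frac{31831}{6864}} = \sqrt{- \frac{122327719}{6864}} = \frac{i \sqrt{52478591451}}{1716}$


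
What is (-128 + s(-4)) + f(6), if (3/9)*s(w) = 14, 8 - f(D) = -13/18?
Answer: -1391/18 ≈ -77.278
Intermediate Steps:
f(D) = 157/18 (f(D) = 8 - (-13)/18 = 8 - 1*(-13/18) = 8 + 13/18 = 157/18)
s(w) = 42 (s(w) = 3*14 = 42)
(-128 + s(-4)) + f(6) = (-128 + 42) + 157/18 = -86 + 157/18 = -1391/18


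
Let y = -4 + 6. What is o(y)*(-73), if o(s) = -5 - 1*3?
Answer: 584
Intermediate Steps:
y = 2
o(s) = -8 (o(s) = -5 - 3 = -8)
o(y)*(-73) = -8*(-73) = 584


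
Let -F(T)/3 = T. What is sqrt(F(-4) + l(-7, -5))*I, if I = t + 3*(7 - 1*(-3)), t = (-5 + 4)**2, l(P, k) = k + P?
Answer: 0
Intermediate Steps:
l(P, k) = P + k
F(T) = -3*T
t = 1 (t = (-1)**2 = 1)
I = 31 (I = 1 + 3*(7 - 1*(-3)) = 1 + 3*(7 + 3) = 1 + 3*10 = 1 + 30 = 31)
sqrt(F(-4) + l(-7, -5))*I = sqrt(-3*(-4) + (-7 - 5))*31 = sqrt(12 - 12)*31 = sqrt(0)*31 = 0*31 = 0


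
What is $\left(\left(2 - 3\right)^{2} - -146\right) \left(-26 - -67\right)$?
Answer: $6027$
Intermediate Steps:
$\left(\left(2 - 3\right)^{2} - -146\right) \left(-26 - -67\right) = \left(\left(-1\right)^{2} + 146\right) \left(-26 + 67\right) = \left(1 + 146\right) 41 = 147 \cdot 41 = 6027$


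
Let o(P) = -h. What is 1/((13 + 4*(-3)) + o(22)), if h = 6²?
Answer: -1/35 ≈ -0.028571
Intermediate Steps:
h = 36
o(P) = -36 (o(P) = -1*36 = -36)
1/((13 + 4*(-3)) + o(22)) = 1/((13 + 4*(-3)) - 36) = 1/((13 - 12) - 36) = 1/(1 - 36) = 1/(-35) = -1/35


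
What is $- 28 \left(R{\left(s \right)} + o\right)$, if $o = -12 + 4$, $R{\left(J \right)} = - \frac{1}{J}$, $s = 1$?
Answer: $252$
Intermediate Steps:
$o = -8$
$- 28 \left(R{\left(s \right)} + o\right) = - 28 \left(- 1^{-1} - 8\right) = - 28 \left(\left(-1\right) 1 - 8\right) = - 28 \left(-1 - 8\right) = \left(-28\right) \left(-9\right) = 252$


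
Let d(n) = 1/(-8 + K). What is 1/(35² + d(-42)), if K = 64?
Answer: 56/68601 ≈ 0.00081631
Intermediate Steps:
d(n) = 1/56 (d(n) = 1/(-8 + 64) = 1/56)
1/(35² + d(-42)) = 1/(35² + 1/56) = 1/(1225 + 1/56) = 1/(68601/56) = 56/68601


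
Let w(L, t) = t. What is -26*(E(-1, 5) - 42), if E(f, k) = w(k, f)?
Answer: 1118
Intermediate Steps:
E(f, k) = f
-26*(E(-1, 5) - 42) = -26*(-1 - 42) = -26*(-43) = 1118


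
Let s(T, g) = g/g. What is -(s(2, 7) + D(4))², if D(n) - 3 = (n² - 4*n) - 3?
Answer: -1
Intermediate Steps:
s(T, g) = 1
D(n) = n² - 4*n (D(n) = 3 + ((n² - 4*n) - 3) = 3 + (-3 + n² - 4*n) = n² - 4*n)
-(s(2, 7) + D(4))² = -(1 + 4*(-4 + 4))² = -(1 + 4*0)² = -(1 + 0)² = -1*1² = -1*1 = -1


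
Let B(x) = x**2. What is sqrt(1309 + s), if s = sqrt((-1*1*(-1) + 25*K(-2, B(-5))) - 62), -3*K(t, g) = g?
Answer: sqrt(11781 + 6*I*sqrt(606))/3 ≈ 36.181 + 0.2268*I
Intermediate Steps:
K(t, g) = -g/3
s = 2*I*sqrt(606)/3 (s = sqrt((-1*1*(-1) + 25*(-1/3*(-5)**2)) - 62) = sqrt((-1*(-1) + 25*(-1/3*25)) - 62) = sqrt((1 + 25*(-25/3)) - 62) = sqrt((1 - 625/3) - 62) = sqrt(-622/3 - 62) = sqrt(-808/3) = 2*I*sqrt(606)/3 ≈ 16.411*I)
sqrt(1309 + s) = sqrt(1309 + 2*I*sqrt(606)/3)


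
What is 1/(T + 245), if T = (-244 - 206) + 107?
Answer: -1/98 ≈ -0.010204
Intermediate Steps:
T = -343 (T = -450 + 107 = -343)
1/(T + 245) = 1/(-343 + 245) = 1/(-98) = -1/98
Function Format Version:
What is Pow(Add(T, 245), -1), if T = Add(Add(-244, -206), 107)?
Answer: Rational(-1, 98) ≈ -0.010204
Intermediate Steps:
T = -343 (T = Add(-450, 107) = -343)
Pow(Add(T, 245), -1) = Pow(Add(-343, 245), -1) = Pow(-98, -1) = Rational(-1, 98)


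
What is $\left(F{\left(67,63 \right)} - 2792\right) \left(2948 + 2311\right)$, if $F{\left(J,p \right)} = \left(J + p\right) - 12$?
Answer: $-14062566$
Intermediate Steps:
$F{\left(J,p \right)} = -12 + J + p$
$\left(F{\left(67,63 \right)} - 2792\right) \left(2948 + 2311\right) = \left(\left(-12 + 67 + 63\right) - 2792\right) \left(2948 + 2311\right) = \left(118 - 2792\right) 5259 = \left(-2674\right) 5259 = -14062566$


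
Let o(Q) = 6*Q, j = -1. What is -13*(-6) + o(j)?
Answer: 72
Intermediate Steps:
-13*(-6) + o(j) = -13*(-6) + 6*(-1) = 78 - 6 = 72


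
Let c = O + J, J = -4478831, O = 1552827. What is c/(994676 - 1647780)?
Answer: 731501/163276 ≈ 4.4801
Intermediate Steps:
c = -2926004 (c = 1552827 - 4478831 = -2926004)
c/(994676 - 1647780) = -2926004/(994676 - 1647780) = -2926004/(-653104) = -2926004*(-1/653104) = 731501/163276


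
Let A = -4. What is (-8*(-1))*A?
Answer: -32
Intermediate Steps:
(-8*(-1))*A = -8*(-1)*(-4) = 8*(-4) = -32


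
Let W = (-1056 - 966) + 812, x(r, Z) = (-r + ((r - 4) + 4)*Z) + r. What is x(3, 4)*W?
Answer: -14520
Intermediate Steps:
x(r, Z) = Z*r (x(r, Z) = (-r + ((-4 + r) + 4)*Z) + r = (-r + r*Z) + r = (-r + Z*r) + r = Z*r)
W = -1210 (W = -2022 + 812 = -1210)
x(3, 4)*W = (4*3)*(-1210) = 12*(-1210) = -14520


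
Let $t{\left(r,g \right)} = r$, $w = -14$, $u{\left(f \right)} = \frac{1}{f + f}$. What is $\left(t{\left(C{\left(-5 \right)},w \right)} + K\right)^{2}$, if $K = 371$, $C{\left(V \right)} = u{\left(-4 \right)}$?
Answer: $\frac{8803089}{64} \approx 1.3755 \cdot 10^{5}$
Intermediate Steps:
$u{\left(f \right)} = \frac{1}{2 f}$
$C{\left(V \right)} = - \frac{1}{8}$ ($C{\left(V \right)} = \frac{1}{2 \left(-4\right)} = \frac{1}{2} \left(- \frac{1}{4}\right) = - \frac{1}{8}$)
$\left(t{\left(C{\left(-5 \right)},w \right)} + K\right)^{2} = \left(- \frac{1}{8} + 371\right)^{2} = \left(\frac{2967}{8}\right)^{2} = \frac{8803089}{64}$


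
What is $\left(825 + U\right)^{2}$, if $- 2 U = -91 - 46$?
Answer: $\frac{3193369}{4} \approx 7.9834 \cdot 10^{5}$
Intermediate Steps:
$U = \frac{137}{2}$ ($U = - \frac{-91 - 46}{2} = \left(- \frac{1}{2}\right) \left(-137\right) = \frac{137}{2} \approx 68.5$)
$\left(825 + U\right)^{2} = \left(825 + \frac{137}{2}\right)^{2} = \left(\frac{1787}{2}\right)^{2} = \frac{3193369}{4}$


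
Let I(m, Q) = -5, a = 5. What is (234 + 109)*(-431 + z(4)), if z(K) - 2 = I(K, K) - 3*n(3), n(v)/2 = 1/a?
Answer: -746368/5 ≈ -1.4927e+5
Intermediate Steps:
n(v) = ⅖ (n(v) = 2/5 = 2*(⅕) = ⅖)
z(K) = -21/5 (z(K) = 2 + (-5 - 3*⅖) = 2 + (-5 - 6/5) = 2 - 31/5 = -21/5)
(234 + 109)*(-431 + z(4)) = (234 + 109)*(-431 - 21/5) = 343*(-2176/5) = -746368/5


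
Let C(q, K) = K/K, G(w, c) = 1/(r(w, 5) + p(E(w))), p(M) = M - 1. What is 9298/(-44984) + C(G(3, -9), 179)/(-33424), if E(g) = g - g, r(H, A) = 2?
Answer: -38852667/187943152 ≈ -0.20673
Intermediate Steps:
E(g) = 0
p(M) = -1 + M
G(w, c) = 1 (G(w, c) = 1/(2 + (-1 + 0)) = 1/(2 - 1) = 1/1 = 1)
C(q, K) = 1
9298/(-44984) + C(G(3, -9), 179)/(-33424) = 9298/(-44984) + 1/(-33424) = 9298*(-1/44984) + 1*(-1/33424) = -4649/22492 - 1/33424 = -38852667/187943152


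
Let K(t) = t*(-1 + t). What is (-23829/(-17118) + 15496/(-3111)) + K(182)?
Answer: 194900596423/5917122 ≈ 32938.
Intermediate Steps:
(-23829/(-17118) + 15496/(-3111)) + K(182) = (-23829/(-17118) + 15496/(-3111)) + 182*(-1 + 182) = (-23829*(-1/17118) + 15496*(-1/3111)) + 182*181 = (7943/5706 - 15496/3111) + 32942 = -21236501/5917122 + 32942 = 194900596423/5917122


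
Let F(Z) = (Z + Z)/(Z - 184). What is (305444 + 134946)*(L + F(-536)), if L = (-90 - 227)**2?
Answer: 398295057616/9 ≈ 4.4255e+10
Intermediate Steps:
F(Z) = 2*Z/(-184 + Z) (F(Z) = (2*Z)/(-184 + Z) = 2*Z/(-184 + Z))
L = 100489 (L = (-317)**2 = 100489)
(305444 + 134946)*(L + F(-536)) = (305444 + 134946)*(100489 + 2*(-536)/(-184 - 536)) = 440390*(100489 + 2*(-536)/(-720)) = 440390*(100489 + 2*(-536)*(-1/720)) = 440390*(100489 + 67/45) = 440390*(4522072/45) = 398295057616/9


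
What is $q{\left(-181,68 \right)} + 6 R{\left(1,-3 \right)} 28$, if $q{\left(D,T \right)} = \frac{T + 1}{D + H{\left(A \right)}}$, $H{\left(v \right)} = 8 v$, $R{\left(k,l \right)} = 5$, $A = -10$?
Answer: $\frac{73057}{87} \approx 839.74$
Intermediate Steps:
$q{\left(D,T \right)} = \frac{1 + T}{-80 + D}$ ($q{\left(D,T \right)} = \frac{T + 1}{D + 8 \left(-10\right)} = \frac{1 + T}{D - 80} = \frac{1 + T}{-80 + D}$)
$q{\left(-181,68 \right)} + 6 R{\left(1,-3 \right)} 28 = \frac{1 + 68}{-80 - 181} + 6 \cdot 5 \cdot 28 = \frac{1}{-261} \cdot 69 + 30 \cdot 28 = \left(- \frac{1}{261}\right) 69 + 840 = - \frac{23}{87} + 840 = \frac{73057}{87}$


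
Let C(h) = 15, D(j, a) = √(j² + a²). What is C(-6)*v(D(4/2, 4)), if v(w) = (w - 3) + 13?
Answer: 150 + 30*√5 ≈ 217.08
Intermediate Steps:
D(j, a) = √(a² + j²)
v(w) = 10 + w (v(w) = (-3 + w) + 13 = 10 + w)
C(-6)*v(D(4/2, 4)) = 15*(10 + √(4² + (4/2)²)) = 15*(10 + √(16 + (4*(½))²)) = 15*(10 + √(16 + 2²)) = 15*(10 + √(16 + 4)) = 15*(10 + √20) = 15*(10 + 2*√5) = 150 + 30*√5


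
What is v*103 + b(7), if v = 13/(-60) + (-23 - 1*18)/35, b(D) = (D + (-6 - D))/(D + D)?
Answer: -60229/420 ≈ -143.40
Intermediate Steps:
b(D) = -3/D (b(D) = -6*1/(2*D) = -3/D)
v = -583/420 (v = 13*(-1/60) + (-23 - 18)*(1/35) = -13/60 - 41*1/35 = -13/60 - 41/35 = -583/420 ≈ -1.3881)
v*103 + b(7) = -583/420*103 - 3/7 = -60049/420 - 3*⅐ = -60049/420 - 3/7 = -60229/420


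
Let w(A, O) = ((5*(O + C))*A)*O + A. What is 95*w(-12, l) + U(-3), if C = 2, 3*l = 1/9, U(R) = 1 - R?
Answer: -380548/243 ≈ -1566.0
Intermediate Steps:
l = 1/27 (l = (1/3)/9 = (1/3)*(1/9) = 1/27 ≈ 0.037037)
w(A, O) = A + A*O*(10 + 5*O) (w(A, O) = ((5*(O + 2))*A)*O + A = ((5*(2 + O))*A)*O + A = ((10 + 5*O)*A)*O + A = (A*(10 + 5*O))*O + A = A*O*(10 + 5*O) + A = A + A*O*(10 + 5*O))
95*w(-12, l) + U(-3) = 95*(-12*(1 + 5*(1/27)**2 + 10*(1/27))) + (1 - 1*(-3)) = 95*(-12*(1 + 5*(1/729) + 10/27)) + (1 + 3) = 95*(-12*(1 + 5/729 + 10/27)) + 4 = 95*(-12*1004/729) + 4 = 95*(-4016/243) + 4 = -381520/243 + 4 = -380548/243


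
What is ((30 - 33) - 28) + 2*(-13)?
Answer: -57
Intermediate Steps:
((30 - 33) - 28) + 2*(-13) = (-3 - 28) - 26 = -31 - 26 = -57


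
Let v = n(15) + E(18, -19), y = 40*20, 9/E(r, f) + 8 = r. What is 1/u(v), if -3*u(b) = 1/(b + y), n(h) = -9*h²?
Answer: 36723/10 ≈ 3672.3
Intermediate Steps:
E(r, f) = 9/(-8 + r)
y = 800
v = -20241/10 (v = -9*15² + 9/(-8 + 18) = -9*225 + 9/10 = -2025 + 9*(⅒) = -2025 + 9/10 = -20241/10 ≈ -2024.1)
u(b) = -1/(3*(800 + b)) (u(b) = -1/(3*(b + 800)) = -1/(3*(800 + b)))
1/u(v) = 1/(-1/(2400 + 3*(-20241/10))) = 1/(-1/(2400 - 60723/10)) = 1/(-1/(-36723/10)) = 1/(-1*(-10/36723)) = 1/(10/36723) = 36723/10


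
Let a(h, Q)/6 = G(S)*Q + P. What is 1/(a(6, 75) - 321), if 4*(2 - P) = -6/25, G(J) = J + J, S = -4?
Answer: -25/97716 ≈ -0.00025584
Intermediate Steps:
G(J) = 2*J
P = 103/50 (P = 2 - (-3)/(2*25) = 2 - ¼*(-6/25) = 2 + 3/50 = 103/50 ≈ 2.0600)
a(h, Q) = 309/25 - 48*Q (a(h, Q) = 6*((2*(-4))*Q + 103/50) = 6*(-8*Q + 103/50) = 6*(103/50 - 8*Q) = 309/25 - 48*Q)
1/(a(6, 75) - 321) = 1/((309/25 - 48*75) - 321) = 1/((309/25 - 3600) - 321) = 1/(-89691/25 - 321) = 1/(-97716/25) = -25/97716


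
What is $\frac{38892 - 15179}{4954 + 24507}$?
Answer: $\frac{23713}{29461} \approx 0.80489$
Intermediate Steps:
$\frac{38892 - 15179}{4954 + 24507} = \frac{23713}{29461}$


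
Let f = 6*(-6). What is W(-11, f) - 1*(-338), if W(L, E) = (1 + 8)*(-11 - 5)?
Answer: 194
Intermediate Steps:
f = -36
W(L, E) = -144 (W(L, E) = 9*(-16) = -144)
W(-11, f) - 1*(-338) = -144 - 1*(-338) = -144 + 338 = 194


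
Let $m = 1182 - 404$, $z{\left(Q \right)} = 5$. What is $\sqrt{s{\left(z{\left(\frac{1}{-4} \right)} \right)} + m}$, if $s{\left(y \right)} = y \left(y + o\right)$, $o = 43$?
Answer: $\sqrt{1018} \approx 31.906$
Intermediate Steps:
$s{\left(y \right)} = y \left(43 + y\right)$ ($s{\left(y \right)} = y \left(y + 43\right) = y \left(43 + y\right)$)
$m = 778$
$\sqrt{s{\left(z{\left(\frac{1}{-4} \right)} \right)} + m} = \sqrt{5 \left(43 + 5\right) + 778} = \sqrt{5 \cdot 48 + 778} = \sqrt{240 + 778} = \sqrt{1018}$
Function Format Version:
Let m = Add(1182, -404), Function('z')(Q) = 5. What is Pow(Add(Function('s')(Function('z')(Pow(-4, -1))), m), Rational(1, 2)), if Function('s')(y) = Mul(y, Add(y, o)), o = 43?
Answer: Pow(1018, Rational(1, 2)) ≈ 31.906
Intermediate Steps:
Function('s')(y) = Mul(y, Add(43, y)) (Function('s')(y) = Mul(y, Add(y, 43)) = Mul(y, Add(43, y)))
m = 778
Pow(Add(Function('s')(Function('z')(Pow(-4, -1))), m), Rational(1, 2)) = Pow(Add(Mul(5, Add(43, 5)), 778), Rational(1, 2)) = Pow(Add(Mul(5, 48), 778), Rational(1, 2)) = Pow(Add(240, 778), Rational(1, 2)) = Pow(1018, Rational(1, 2))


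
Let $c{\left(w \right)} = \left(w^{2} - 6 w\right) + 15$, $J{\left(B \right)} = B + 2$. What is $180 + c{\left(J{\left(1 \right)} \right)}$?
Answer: $186$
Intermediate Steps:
$J{\left(B \right)} = 2 + B$
$c{\left(w \right)} = 15 + w^{2} - 6 w$
$180 + c{\left(J{\left(1 \right)} \right)} = 180 + \left(15 + \left(2 + 1\right)^{2} - 6 \left(2 + 1\right)\right) = 180 + \left(15 + 3^{2} - 18\right) = 180 + \left(15 + 9 - 18\right) = 180 + 6 = 186$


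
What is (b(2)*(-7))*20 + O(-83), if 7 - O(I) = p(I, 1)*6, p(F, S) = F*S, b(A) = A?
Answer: 225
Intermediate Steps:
O(I) = 7 - 6*I (O(I) = 7 - I*1*6 = 7 - I*6 = 7 - 6*I)
(b(2)*(-7))*20 + O(-83) = (2*(-7))*20 + (7 - 6*(-83)) = -14*20 + (7 + 498) = -280 + 505 = 225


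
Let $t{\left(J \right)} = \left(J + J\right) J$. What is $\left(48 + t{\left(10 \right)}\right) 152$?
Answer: $37696$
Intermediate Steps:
$t{\left(J \right)} = 2 J^{2}$ ($t{\left(J \right)} = 2 J J = 2 J^{2}$)
$\left(48 + t{\left(10 \right)}\right) 152 = \left(48 + 2 \cdot 10^{2}\right) 152 = \left(48 + 2 \cdot 100\right) 152 = \left(48 + 200\right) 152 = 248 \cdot 152 = 37696$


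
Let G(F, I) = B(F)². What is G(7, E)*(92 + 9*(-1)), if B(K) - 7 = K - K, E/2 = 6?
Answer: 4067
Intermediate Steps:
E = 12 (E = 2*6 = 12)
B(K) = 7 (B(K) = 7 + (K - K) = 7 + 0 = 7)
G(F, I) = 49 (G(F, I) = 7² = 49)
G(7, E)*(92 + 9*(-1)) = 49*(92 + 9*(-1)) = 49*(92 - 9) = 49*83 = 4067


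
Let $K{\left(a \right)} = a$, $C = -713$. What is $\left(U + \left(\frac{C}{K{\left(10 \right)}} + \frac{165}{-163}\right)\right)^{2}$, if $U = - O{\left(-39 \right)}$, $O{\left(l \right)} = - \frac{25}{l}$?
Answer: $\frac{21507714044881}{4041144900} \approx 5322.2$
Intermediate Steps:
$U = - \frac{25}{39}$ ($U = - \frac{-25}{-39} = - \frac{\left(-25\right) \left(-1\right)}{39} = \left(-1\right) \frac{25}{39} = - \frac{25}{39} \approx -0.64103$)
$\left(U + \left(\frac{C}{K{\left(10 \right)}} + \frac{165}{-163}\right)\right)^{2} = \left(- \frac{25}{39} + \left(- \frac{713}{10} + \frac{165}{-163}\right)\right)^{2} = \left(- \frac{25}{39} + \left(\left(-713\right) \frac{1}{10} + 165 \left(- \frac{1}{163}\right)\right)\right)^{2} = \left(- \frac{25}{39} - \frac{117869}{1630}\right)^{2} = \left(- \frac{4637641}{63570}\right)^{2} = \frac{21507714044881}{4041144900}$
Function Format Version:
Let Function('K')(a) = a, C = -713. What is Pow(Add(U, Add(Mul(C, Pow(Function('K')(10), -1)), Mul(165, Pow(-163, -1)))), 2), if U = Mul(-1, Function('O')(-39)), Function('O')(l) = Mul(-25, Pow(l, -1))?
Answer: Rational(21507714044881, 4041144900) ≈ 5322.2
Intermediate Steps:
U = Rational(-25, 39) (U = Mul(-1, Mul(-25, Pow(-39, -1))) = Mul(-1, Mul(-25, Rational(-1, 39))) = Mul(-1, Rational(25, 39)) = Rational(-25, 39) ≈ -0.64103)
Pow(Add(U, Add(Mul(C, Pow(Function('K')(10), -1)), Mul(165, Pow(-163, -1)))), 2) = Pow(Add(Rational(-25, 39), Add(Mul(-713, Pow(10, -1)), Mul(165, Pow(-163, -1)))), 2) = Pow(Add(Rational(-25, 39), Add(Mul(-713, Rational(1, 10)), Mul(165, Rational(-1, 163)))), 2) = Pow(Add(Rational(-25, 39), Add(Rational(-713, 10), Rational(-165, 163))), 2) = Pow(Add(Rational(-25, 39), Rational(-117869, 1630)), 2) = Pow(Rational(-4637641, 63570), 2) = Rational(21507714044881, 4041144900)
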